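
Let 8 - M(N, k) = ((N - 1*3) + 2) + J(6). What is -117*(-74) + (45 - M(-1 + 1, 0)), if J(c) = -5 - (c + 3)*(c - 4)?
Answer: 8671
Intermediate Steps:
J(c) = -5 - (-4 + c)*(3 + c) (J(c) = -5 - (3 + c)*(-4 + c) = -5 - (-4 + c)*(3 + c))
M(N, k) = 32 - N (M(N, k) = 8 - (((N - 1*3) + 2) + (7 + 6 - 1*6²)) = 8 - (((N - 3) + 2) + (7 + 6 - 1*36)) = 8 - (((-3 + N) + 2) + (7 + 6 - 36)) = 8 - ((-1 + N) - 23) = 8 - (-24 + N) = 8 + (24 - N) = 32 - N)
-117*(-74) + (45 - M(-1 + 1, 0)) = -117*(-74) + (45 - (32 - (-1 + 1))) = 8658 + (45 - (32 - 1*0)) = 8658 + (45 - (32 + 0)) = 8658 + (45 - 1*32) = 8658 + (45 - 32) = 8658 + 13 = 8671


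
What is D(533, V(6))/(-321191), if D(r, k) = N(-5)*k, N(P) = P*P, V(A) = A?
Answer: -150/321191 ≈ -0.00046701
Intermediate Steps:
N(P) = P²
D(r, k) = 25*k (D(r, k) = (-5)²*k = 25*k)
D(533, V(6))/(-321191) = (25*6)/(-321191) = 150*(-1/321191) = -150/321191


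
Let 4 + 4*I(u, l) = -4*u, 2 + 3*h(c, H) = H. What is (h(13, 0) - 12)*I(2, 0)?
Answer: 38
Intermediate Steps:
h(c, H) = -⅔ + H/3
I(u, l) = -1 - u (I(u, l) = -1 + (-4*u)/4 = -1 - u)
(h(13, 0) - 12)*I(2, 0) = ((-⅔ + (⅓)*0) - 12)*(-1 - 1*2) = ((-⅔ + 0) - 12)*(-1 - 2) = (-⅔ - 12)*(-3) = -38/3*(-3) = 38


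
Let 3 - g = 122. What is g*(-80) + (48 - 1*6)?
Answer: 9562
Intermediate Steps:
g = -119 (g = 3 - 1*122 = 3 - 122 = -119)
g*(-80) + (48 - 1*6) = -119*(-80) + (48 - 1*6) = 9520 + (48 - 6) = 9520 + 42 = 9562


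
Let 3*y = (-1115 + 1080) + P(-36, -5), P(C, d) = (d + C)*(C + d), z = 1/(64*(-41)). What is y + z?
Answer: 4319101/7872 ≈ 548.67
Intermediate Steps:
z = -1/2624 (z = 1/(-2624) = -1/2624 ≈ -0.00038110)
P(C, d) = (C + d)² (P(C, d) = (C + d)*(C + d) = (C + d)²)
y = 1646/3 (y = ((-1115 + 1080) + (-36 - 5)²)/3 = (-35 + (-41)²)/3 = (-35 + 1681)/3 = (⅓)*1646 = 1646/3 ≈ 548.67)
y + z = 1646/3 - 1/2624 = 4319101/7872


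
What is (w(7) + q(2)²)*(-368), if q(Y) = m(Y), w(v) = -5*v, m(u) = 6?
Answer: -368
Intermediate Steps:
q(Y) = 6
(w(7) + q(2)²)*(-368) = (-5*7 + 6²)*(-368) = (-35 + 36)*(-368) = 1*(-368) = -368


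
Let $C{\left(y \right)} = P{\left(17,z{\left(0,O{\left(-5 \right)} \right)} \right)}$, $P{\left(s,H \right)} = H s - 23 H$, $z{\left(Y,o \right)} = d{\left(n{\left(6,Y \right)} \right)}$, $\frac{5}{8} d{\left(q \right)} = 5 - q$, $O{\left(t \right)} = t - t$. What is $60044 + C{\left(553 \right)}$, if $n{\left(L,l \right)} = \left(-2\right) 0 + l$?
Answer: $59996$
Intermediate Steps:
$n{\left(L,l \right)} = l$ ($n{\left(L,l \right)} = 0 + l = l$)
$O{\left(t \right)} = 0$
$d{\left(q \right)} = 8 - \frac{8 q}{5}$ ($d{\left(q \right)} = \frac{8 \left(5 - q\right)}{5} = 8 - \frac{8 q}{5}$)
$z{\left(Y,o \right)} = 8 - \frac{8 Y}{5}$
$P{\left(s,H \right)} = - 23 H + H s$
$C{\left(y \right)} = -48$ ($C{\left(y \right)} = \left(8 - 0\right) \left(-23 + 17\right) = \left(8 + 0\right) \left(-6\right) = 8 \left(-6\right) = -48$)
$60044 + C{\left(553 \right)} = 60044 - 48 = 59996$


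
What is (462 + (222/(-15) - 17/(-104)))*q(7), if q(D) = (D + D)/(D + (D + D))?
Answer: 77543/260 ≈ 298.24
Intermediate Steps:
q(D) = 2/3 (q(D) = (2*D)/(D + 2*D) = (2*D)/((3*D)) = (2*D)*(1/(3*D)) = 2/3)
(462 + (222/(-15) - 17/(-104)))*q(7) = (462 + (222/(-15) - 17/(-104)))*(2/3) = (462 + (222*(-1/15) - 17*(-1/104)))*(2/3) = (462 + (-74/5 + 17/104))*(2/3) = (462 - 7611/520)*(2/3) = (232629/520)*(2/3) = 77543/260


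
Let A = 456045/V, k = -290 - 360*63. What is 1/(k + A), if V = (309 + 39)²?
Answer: -40368/927100945 ≈ -4.3542e-5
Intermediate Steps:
V = 121104 (V = 348² = 121104)
k = -22970 (k = -290 - 22680 = -22970)
A = 152015/40368 (A = 456045/121104 = 456045*(1/121104) = 152015/40368 ≈ 3.7657)
1/(k + A) = 1/(-22970 + 152015/40368) = 1/(-927100945/40368) = -40368/927100945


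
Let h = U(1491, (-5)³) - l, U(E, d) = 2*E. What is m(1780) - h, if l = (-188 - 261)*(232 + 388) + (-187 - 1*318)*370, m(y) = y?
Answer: -466432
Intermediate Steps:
l = -465230 (l = -449*620 + (-187 - 318)*370 = -278380 - 505*370 = -278380 - 186850 = -465230)
h = 468212 (h = 2*1491 - 1*(-465230) = 2982 + 465230 = 468212)
m(1780) - h = 1780 - 1*468212 = 1780 - 468212 = -466432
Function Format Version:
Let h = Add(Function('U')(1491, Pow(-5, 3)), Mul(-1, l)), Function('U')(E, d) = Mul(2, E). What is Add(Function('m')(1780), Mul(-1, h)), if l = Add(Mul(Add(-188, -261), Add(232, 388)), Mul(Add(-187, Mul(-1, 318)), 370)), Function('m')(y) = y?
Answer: -466432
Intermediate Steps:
l = -465230 (l = Add(Mul(-449, 620), Mul(Add(-187, -318), 370)) = Add(-278380, Mul(-505, 370)) = Add(-278380, -186850) = -465230)
h = 468212 (h = Add(Mul(2, 1491), Mul(-1, -465230)) = Add(2982, 465230) = 468212)
Add(Function('m')(1780), Mul(-1, h)) = Add(1780, Mul(-1, 468212)) = Add(1780, -468212) = -466432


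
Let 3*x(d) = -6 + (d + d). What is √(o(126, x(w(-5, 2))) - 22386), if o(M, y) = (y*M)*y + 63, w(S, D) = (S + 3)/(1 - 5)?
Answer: I*√21973 ≈ 148.23*I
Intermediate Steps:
w(S, D) = -¾ - S/4 (w(S, D) = (3 + S)/(-4) = (3 + S)*(-¼) = -¾ - S/4)
x(d) = -2 + 2*d/3 (x(d) = (-6 + (d + d))/3 = (-6 + 2*d)/3 = -2 + 2*d/3)
o(M, y) = 63 + M*y² (o(M, y) = (M*y)*y + 63 = M*y² + 63 = 63 + M*y²)
√(o(126, x(w(-5, 2))) - 22386) = √((63 + 126*(-2 + 2*(-¾ - ¼*(-5))/3)²) - 22386) = √((63 + 126*(-2 + 2*(-¾ + 5/4)/3)²) - 22386) = √((63 + 126*(-2 + (⅔)*(½))²) - 22386) = √((63 + 126*(-2 + ⅓)²) - 22386) = √((63 + 126*(-5/3)²) - 22386) = √((63 + 126*(25/9)) - 22386) = √((63 + 350) - 22386) = √(413 - 22386) = √(-21973) = I*√21973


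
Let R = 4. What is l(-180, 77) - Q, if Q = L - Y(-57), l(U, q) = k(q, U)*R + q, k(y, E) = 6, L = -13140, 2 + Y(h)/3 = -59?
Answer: 13058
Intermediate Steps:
Y(h) = -183 (Y(h) = -6 + 3*(-59) = -6 - 177 = -183)
l(U, q) = 24 + q (l(U, q) = 6*4 + q = 24 + q)
Q = -12957 (Q = -13140 - 1*(-183) = -13140 + 183 = -12957)
l(-180, 77) - Q = (24 + 77) - 1*(-12957) = 101 + 12957 = 13058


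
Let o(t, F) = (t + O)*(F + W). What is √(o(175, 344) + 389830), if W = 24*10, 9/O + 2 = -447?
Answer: 3*√11021264454/449 ≈ 701.44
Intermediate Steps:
O = -9/449 (O = 9/(-2 - 447) = 9/(-449) = 9*(-1/449) = -9/449 ≈ -0.020045)
W = 240
o(t, F) = (240 + F)*(-9/449 + t) (o(t, F) = (t - 9/449)*(F + 240) = (-9/449 + t)*(240 + F) = (240 + F)*(-9/449 + t))
√(o(175, 344) + 389830) = √((-2160/449 + 240*175 - 9/449*344 + 344*175) + 389830) = √((-2160/449 + 42000 - 3096/449 + 60200) + 389830) = √(45882544/449 + 389830) = √(220916214/449) = 3*√11021264454/449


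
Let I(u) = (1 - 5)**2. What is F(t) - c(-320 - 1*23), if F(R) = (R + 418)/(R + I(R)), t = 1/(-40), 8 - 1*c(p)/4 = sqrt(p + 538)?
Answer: -1243/213 + 4*sqrt(195) ≈ 50.021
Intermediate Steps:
c(p) = 32 - 4*sqrt(538 + p) (c(p) = 32 - 4*sqrt(p + 538) = 32 - 4*sqrt(538 + p))
t = -1/40 ≈ -0.025000
I(u) = 16 (I(u) = (-4)**2 = 16)
F(R) = (418 + R)/(16 + R) (F(R) = (R + 418)/(R + 16) = (418 + R)/(16 + R))
F(t) - c(-320 - 1*23) = (418 - 1/40)/(16 - 1/40) - (32 - 4*sqrt(538 + (-320 - 1*23))) = (16719/40)/(639/40) - (32 - 4*sqrt(538 + (-320 - 23))) = (40/639)*(16719/40) - (32 - 4*sqrt(538 - 343)) = 5573/213 - (32 - 4*sqrt(195)) = 5573/213 + (-32 + 4*sqrt(195)) = -1243/213 + 4*sqrt(195)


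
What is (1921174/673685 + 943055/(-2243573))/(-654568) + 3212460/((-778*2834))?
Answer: -794567316988310263550351/545344960449116959830920 ≈ -1.4570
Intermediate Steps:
(1921174/673685 + 943055/(-2243573))/(-654568) + 3212460/((-778*2834)) = (1921174*(1/673685) + 943055*(-1/2243573))*(-1/654568) + 3212460/(-2204852) = (1921174/673685 - 943055/2243573)*(-1/654568) + 3212460*(-1/2204852) = (3674972107027/1511461476505)*(-1/654568) - 803115/551213 = -3674972107027/989354315752924840 - 803115/551213 = -794567316988310263550351/545344960449116959830920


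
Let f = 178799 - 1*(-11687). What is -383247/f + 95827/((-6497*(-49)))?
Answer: -103754130269/60641789558 ≈ -1.7109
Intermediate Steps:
f = 190486 (f = 178799 + 11687 = 190486)
-383247/f + 95827/((-6497*(-49))) = -383247/190486 + 95827/((-6497*(-49))) = -383247*1/190486 + 95827/318353 = -383247/190486 + 95827*(1/318353) = -383247/190486 + 95827/318353 = -103754130269/60641789558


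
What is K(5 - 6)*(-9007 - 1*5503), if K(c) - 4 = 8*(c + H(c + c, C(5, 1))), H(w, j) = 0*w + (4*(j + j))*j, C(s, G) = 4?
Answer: -14800200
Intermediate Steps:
H(w, j) = 8*j² (H(w, j) = 0 + (4*(2*j))*j = 0 + (8*j)*j = 0 + 8*j² = 8*j²)
K(c) = 1028 + 8*c (K(c) = 4 + 8*(c + 8*4²) = 4 + 8*(c + 8*16) = 4 + 8*(c + 128) = 4 + 8*(128 + c) = 4 + (1024 + 8*c) = 1028 + 8*c)
K(5 - 6)*(-9007 - 1*5503) = (1028 + 8*(5 - 6))*(-9007 - 1*5503) = (1028 + 8*(-1))*(-9007 - 5503) = (1028 - 8)*(-14510) = 1020*(-14510) = -14800200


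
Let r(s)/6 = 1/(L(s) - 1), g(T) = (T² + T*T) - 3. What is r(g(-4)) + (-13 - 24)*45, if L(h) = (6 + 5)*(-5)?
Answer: -46623/28 ≈ -1665.1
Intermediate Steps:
L(h) = -55 (L(h) = 11*(-5) = -55)
g(T) = -3 + 2*T² (g(T) = (T² + T²) - 3 = 2*T² - 3 = -3 + 2*T²)
r(s) = -3/28 (r(s) = 6/(-55 - 1) = 6/(-56) = 6*(-1/56) = -3/28)
r(g(-4)) + (-13 - 24)*45 = -3/28 + (-13 - 24)*45 = -3/28 - 37*45 = -3/28 - 1665 = -46623/28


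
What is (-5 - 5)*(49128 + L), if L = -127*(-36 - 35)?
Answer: -581450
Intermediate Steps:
L = 9017 (L = -127*(-71) = 9017)
(-5 - 5)*(49128 + L) = (-5 - 5)*(49128 + 9017) = -10*58145 = -581450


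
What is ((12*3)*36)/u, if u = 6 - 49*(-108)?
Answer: 216/883 ≈ 0.24462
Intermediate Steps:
u = 5298 (u = 6 + 5292 = 5298)
((12*3)*36)/u = ((12*3)*36)/5298 = (36*36)*(1/5298) = 1296*(1/5298) = 216/883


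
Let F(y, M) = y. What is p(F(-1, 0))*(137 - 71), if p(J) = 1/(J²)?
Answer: 66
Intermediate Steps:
p(J) = J⁻²
p(F(-1, 0))*(137 - 71) = (137 - 71)/(-1)² = 1*66 = 66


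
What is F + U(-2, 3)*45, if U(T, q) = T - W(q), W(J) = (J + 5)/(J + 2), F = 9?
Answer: -153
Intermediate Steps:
W(J) = (5 + J)/(2 + J)
U(T, q) = T - (5 + q)/(2 + q)
F + U(-2, 3)*45 = 9 + ((-5 - 1*3 - 2*(2 + 3))/(2 + 3))*45 = 9 + ((-5 - 3 - 2*5)/5)*45 = 9 + ((-5 - 3 - 10)/5)*45 = 9 + ((1/5)*(-18))*45 = 9 - 18/5*45 = 9 - 162 = -153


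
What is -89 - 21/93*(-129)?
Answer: -1856/31 ≈ -59.871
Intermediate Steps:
-89 - 21/93*(-129) = -89 - 21*1/93*(-129) = -89 - 7/31*(-129) = -89 + 903/31 = -1856/31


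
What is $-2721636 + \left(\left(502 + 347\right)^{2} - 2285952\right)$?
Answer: $-4286787$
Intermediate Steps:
$-2721636 + \left(\left(502 + 347\right)^{2} - 2285952\right) = -2721636 - \left(2285952 - 849^{2}\right) = -2721636 + \left(720801 - 2285952\right) = -2721636 - 1565151 = -4286787$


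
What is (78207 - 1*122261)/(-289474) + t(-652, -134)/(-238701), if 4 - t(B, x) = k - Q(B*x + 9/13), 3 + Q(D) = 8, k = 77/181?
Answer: 951449281963/6253344861297 ≈ 0.15215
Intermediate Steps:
k = 77/181 (k = 77*(1/181) = 77/181 ≈ 0.42541)
Q(D) = 5 (Q(D) = -3 + 8 = 5)
t(B, x) = 1552/181 (t(B, x) = 4 - (77/181 - 1*5) = 4 - (77/181 - 5) = 4 - 1*(-828/181) = 4 + 828/181 = 1552/181)
(78207 - 1*122261)/(-289474) + t(-652, -134)/(-238701) = (78207 - 1*122261)/(-289474) + (1552/181)/(-238701) = (78207 - 122261)*(-1/289474) + (1552/181)*(-1/238701) = -44054*(-1/289474) - 1552/43204881 = 22027/144737 - 1552/43204881 = 951449281963/6253344861297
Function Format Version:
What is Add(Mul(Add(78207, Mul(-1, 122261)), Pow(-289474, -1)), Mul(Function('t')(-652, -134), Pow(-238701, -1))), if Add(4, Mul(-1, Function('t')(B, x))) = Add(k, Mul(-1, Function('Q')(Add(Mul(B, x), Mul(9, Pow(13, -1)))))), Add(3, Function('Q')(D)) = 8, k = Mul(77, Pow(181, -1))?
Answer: Rational(951449281963, 6253344861297) ≈ 0.15215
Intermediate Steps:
k = Rational(77, 181) (k = Mul(77, Rational(1, 181)) = Rational(77, 181) ≈ 0.42541)
Function('Q')(D) = 5 (Function('Q')(D) = Add(-3, 8) = 5)
Function('t')(B, x) = Rational(1552, 181) (Function('t')(B, x) = Add(4, Mul(-1, Add(Rational(77, 181), Mul(-1, 5)))) = Add(4, Mul(-1, Add(Rational(77, 181), -5))) = Add(4, Mul(-1, Rational(-828, 181))) = Add(4, Rational(828, 181)) = Rational(1552, 181))
Add(Mul(Add(78207, Mul(-1, 122261)), Pow(-289474, -1)), Mul(Function('t')(-652, -134), Pow(-238701, -1))) = Add(Mul(Add(78207, Mul(-1, 122261)), Pow(-289474, -1)), Mul(Rational(1552, 181), Pow(-238701, -1))) = Add(Mul(Add(78207, -122261), Rational(-1, 289474)), Mul(Rational(1552, 181), Rational(-1, 238701))) = Add(Mul(-44054, Rational(-1, 289474)), Rational(-1552, 43204881)) = Add(Rational(22027, 144737), Rational(-1552, 43204881)) = Rational(951449281963, 6253344861297)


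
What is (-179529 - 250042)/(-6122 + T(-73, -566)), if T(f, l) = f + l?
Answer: 429571/6761 ≈ 63.537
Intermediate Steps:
(-179529 - 250042)/(-6122 + T(-73, -566)) = (-179529 - 250042)/(-6122 + (-73 - 566)) = -429571/(-6122 - 639) = -429571/(-6761) = -429571*(-1/6761) = 429571/6761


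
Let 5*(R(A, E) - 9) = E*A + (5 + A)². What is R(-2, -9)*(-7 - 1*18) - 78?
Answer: -438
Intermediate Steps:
R(A, E) = 9 + (5 + A)²/5 + A*E/5 (R(A, E) = 9 + (E*A + (5 + A)²)/5 = 9 + (A*E + (5 + A)²)/5 = 9 + ((5 + A)² + A*E)/5 = 9 + ((5 + A)²/5 + A*E/5) = 9 + (5 + A)²/5 + A*E/5)
R(-2, -9)*(-7 - 1*18) - 78 = (9 + (5 - 2)²/5 + (⅕)*(-2)*(-9))*(-7 - 1*18) - 78 = (9 + (⅕)*3² + 18/5)*(-7 - 18) - 78 = (9 + (⅕)*9 + 18/5)*(-25) - 78 = (9 + 9/5 + 18/5)*(-25) - 78 = (72/5)*(-25) - 78 = -360 - 78 = -438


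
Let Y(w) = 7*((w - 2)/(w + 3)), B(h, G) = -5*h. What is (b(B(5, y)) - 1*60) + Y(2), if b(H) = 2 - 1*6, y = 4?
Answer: -64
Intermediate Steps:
b(H) = -4 (b(H) = 2 - 6 = -4)
Y(w) = 7*(-2 + w)/(3 + w) (Y(w) = 7*((-2 + w)/(3 + w)) = 7*(-2 + w)/(3 + w))
(b(B(5, y)) - 1*60) + Y(2) = (-4 - 1*60) + 7*(-2 + 2)/(3 + 2) = (-4 - 60) + 7*0/5 = -64 + 7*(⅕)*0 = -64 + 0 = -64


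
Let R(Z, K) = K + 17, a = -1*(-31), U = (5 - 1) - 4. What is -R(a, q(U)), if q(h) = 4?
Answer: -21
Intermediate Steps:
U = 0 (U = 4 - 4 = 0)
a = 31
R(Z, K) = 17 + K
-R(a, q(U)) = -(17 + 4) = -1*21 = -21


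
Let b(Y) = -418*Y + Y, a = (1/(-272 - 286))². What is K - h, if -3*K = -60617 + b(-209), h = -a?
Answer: -2754118367/311364 ≈ -8845.3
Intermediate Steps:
a = 1/311364 (a = (1/(-558))² = (-1/558)² = 1/311364 ≈ 3.2117e-6)
b(Y) = -417*Y
h = -1/311364 (h = -1*1/311364 = -1/311364 ≈ -3.2117e-6)
K = -26536/3 (K = -(-60617 - 417*(-209))/3 = -(-60617 + 87153)/3 = -⅓*26536 = -26536/3 ≈ -8845.3)
K - h = -26536/3 - 1*(-1/311364) = -26536/3 + 1/311364 = -2754118367/311364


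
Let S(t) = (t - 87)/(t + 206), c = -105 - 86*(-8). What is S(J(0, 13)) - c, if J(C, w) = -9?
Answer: -114947/197 ≈ -583.49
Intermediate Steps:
c = 583 (c = -105 + 688 = 583)
S(t) = (-87 + t)/(206 + t)
S(J(0, 13)) - c = (-87 - 9)/(206 - 9) - 1*583 = -96/197 - 583 = -114947/197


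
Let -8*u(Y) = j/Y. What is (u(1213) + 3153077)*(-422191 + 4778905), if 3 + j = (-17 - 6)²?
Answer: 33326094151072737/2426 ≈ 1.3737e+13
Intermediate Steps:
j = 526 (j = -3 + (-17 - 6)² = -3 + (-23)² = -3 + 529 = 526)
u(Y) = -263/(4*Y)
(u(1213) + 3153077)*(-422191 + 4778905) = (-263/4/1213 + 3153077)*(-422191 + 4778905) = (-263/4*1/1213 + 3153077)*4356714 = (-263/4852 + 3153077)*4356714 = (15298729341/4852)*4356714 = 33326094151072737/2426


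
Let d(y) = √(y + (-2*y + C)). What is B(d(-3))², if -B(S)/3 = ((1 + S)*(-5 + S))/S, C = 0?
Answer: 156 + 48*√3 ≈ 239.14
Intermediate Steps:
d(y) = √(-y) (d(y) = √(y + (-2*y + 0)) = √(y - 2*y) = √(-y))
B(S) = -3*(1 + S)*(-5 + S)/S
B(d(-3))² = (12 - 3*√3 + 15/(√(-1*(-3))))² = (12 - 3*√3 + 15/(√3))² = (12 - 3*√3 + 15*(√3/3))² = (12 - 3*√3 + 5*√3)² = (12 + 2*√3)²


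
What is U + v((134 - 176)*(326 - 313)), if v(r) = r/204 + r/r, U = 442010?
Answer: 15028283/34 ≈ 4.4201e+5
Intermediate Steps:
v(r) = 1 + r/204 (v(r) = r*(1/204) + 1 = r/204 + 1 = 1 + r/204)
U + v((134 - 176)*(326 - 313)) = 442010 + (1 + ((134 - 176)*(326 - 313))/204) = 442010 + (1 + (-42*13)/204) = 442010 + (1 + (1/204)*(-546)) = 442010 + (1 - 91/34) = 442010 - 57/34 = 15028283/34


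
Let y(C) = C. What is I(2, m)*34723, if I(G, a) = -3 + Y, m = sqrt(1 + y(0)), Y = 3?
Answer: 0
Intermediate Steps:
m = 1 (m = sqrt(1 + 0) = sqrt(1) = 1)
I(G, a) = 0 (I(G, a) = -3 + 3 = 0)
I(2, m)*34723 = 0*34723 = 0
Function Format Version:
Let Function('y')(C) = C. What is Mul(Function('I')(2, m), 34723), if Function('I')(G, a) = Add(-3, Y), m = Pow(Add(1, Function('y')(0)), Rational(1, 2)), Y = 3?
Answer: 0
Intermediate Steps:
m = 1 (m = Pow(Add(1, 0), Rational(1, 2)) = Pow(1, Rational(1, 2)) = 1)
Function('I')(G, a) = 0 (Function('I')(G, a) = Add(-3, 3) = 0)
Mul(Function('I')(2, m), 34723) = Mul(0, 34723) = 0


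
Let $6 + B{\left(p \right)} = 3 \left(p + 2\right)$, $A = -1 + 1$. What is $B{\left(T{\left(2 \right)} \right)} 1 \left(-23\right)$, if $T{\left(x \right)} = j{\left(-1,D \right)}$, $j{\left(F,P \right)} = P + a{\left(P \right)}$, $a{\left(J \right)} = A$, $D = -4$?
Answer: $276$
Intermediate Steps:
$A = 0$
$a{\left(J \right)} = 0$
$j{\left(F,P \right)} = P$ ($j{\left(F,P \right)} = P + 0 = P$)
$T{\left(x \right)} = -4$
$B{\left(p \right)} = 3 p$ ($B{\left(p \right)} = -6 + 3 \left(p + 2\right) = -6 + 3 \left(2 + p\right) = -6 + \left(6 + 3 p\right) = 3 p$)
$B{\left(T{\left(2 \right)} \right)} 1 \left(-23\right) = 3 \left(-4\right) 1 \left(-23\right) = \left(-12\right) 1 \left(-23\right) = \left(-12\right) \left(-23\right) = 276$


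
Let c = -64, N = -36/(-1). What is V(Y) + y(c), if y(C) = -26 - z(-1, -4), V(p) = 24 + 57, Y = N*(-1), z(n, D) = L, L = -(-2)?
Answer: 53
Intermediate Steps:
N = 36 (N = -36*(-1) = 36)
L = 2 (L = -1*(-2) = 2)
z(n, D) = 2
Y = -36 (Y = 36*(-1) = -36)
V(p) = 81
y(C) = -28 (y(C) = -26 - 1*2 = -26 - 2 = -28)
V(Y) + y(c) = 81 - 28 = 53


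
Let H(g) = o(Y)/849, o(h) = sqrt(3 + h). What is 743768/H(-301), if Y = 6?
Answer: 210486344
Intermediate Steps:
H(g) = 1/283 (H(g) = sqrt(3 + 6)/849 = sqrt(9)*(1/849) = 3*(1/849) = 1/283)
743768/H(-301) = 743768/(1/283) = 743768*283 = 210486344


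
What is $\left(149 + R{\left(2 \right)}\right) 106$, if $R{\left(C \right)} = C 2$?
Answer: $16218$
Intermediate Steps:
$R{\left(C \right)} = 2 C$
$\left(149 + R{\left(2 \right)}\right) 106 = \left(149 + 2 \cdot 2\right) 106 = \left(149 + 4\right) 106 = 153 \cdot 106 = 16218$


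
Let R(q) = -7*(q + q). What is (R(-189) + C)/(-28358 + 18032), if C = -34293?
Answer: 10549/3442 ≈ 3.0648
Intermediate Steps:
R(q) = -14*q
(R(-189) + C)/(-28358 + 18032) = (-14*(-189) - 34293)/(-28358 + 18032) = (2646 - 34293)/(-10326) = -31647*(-1/10326) = 10549/3442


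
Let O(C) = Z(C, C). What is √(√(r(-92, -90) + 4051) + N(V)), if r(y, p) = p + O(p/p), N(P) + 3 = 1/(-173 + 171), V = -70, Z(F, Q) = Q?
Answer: √(-14 + 4*√3962)/2 ≈ 7.7100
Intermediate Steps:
O(C) = C
N(P) = -7/2 (N(P) = -3 + 1/(-173 + 171) = -3 + 1/(-2) = -3 - ½ = -7/2)
r(y, p) = 1 + p (r(y, p) = p + p/p = p + 1 = 1 + p)
√(√(r(-92, -90) + 4051) + N(V)) = √(√((1 - 90) + 4051) - 7/2) = √(√(-89 + 4051) - 7/2) = √(√3962 - 7/2) = √(-7/2 + √3962)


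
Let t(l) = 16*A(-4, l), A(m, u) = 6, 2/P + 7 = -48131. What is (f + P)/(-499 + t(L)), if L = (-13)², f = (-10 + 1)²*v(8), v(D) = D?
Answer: -1199747/746139 ≈ -1.6079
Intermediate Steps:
P = -1/24069 (P = 2/(-7 - 48131) = 2/(-48138) = 2*(-1/48138) = -1/24069 ≈ -4.1547e-5)
f = 648 (f = (-10 + 1)²*8 = (-9)²*8 = 81*8 = 648)
L = 169
t(l) = 96 (t(l) = 16*6 = 96)
(f + P)/(-499 + t(L)) = (648 - 1/24069)/(-499 + 96) = (15596711/24069)/(-403) = (15596711/24069)*(-1/403) = -1199747/746139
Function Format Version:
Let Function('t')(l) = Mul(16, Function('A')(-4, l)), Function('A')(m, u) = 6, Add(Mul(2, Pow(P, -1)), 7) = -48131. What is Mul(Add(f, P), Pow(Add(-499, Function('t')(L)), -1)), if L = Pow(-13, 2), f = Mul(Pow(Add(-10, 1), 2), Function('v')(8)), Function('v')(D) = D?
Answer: Rational(-1199747, 746139) ≈ -1.6079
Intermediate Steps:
P = Rational(-1, 24069) (P = Mul(2, Pow(Add(-7, -48131), -1)) = Mul(2, Pow(-48138, -1)) = Mul(2, Rational(-1, 48138)) = Rational(-1, 24069) ≈ -4.1547e-5)
f = 648 (f = Mul(Pow(Add(-10, 1), 2), 8) = Mul(Pow(-9, 2), 8) = Mul(81, 8) = 648)
L = 169
Function('t')(l) = 96 (Function('t')(l) = Mul(16, 6) = 96)
Mul(Add(f, P), Pow(Add(-499, Function('t')(L)), -1)) = Mul(Add(648, Rational(-1, 24069)), Pow(Add(-499, 96), -1)) = Mul(Rational(15596711, 24069), Pow(-403, -1)) = Mul(Rational(15596711, 24069), Rational(-1, 403)) = Rational(-1199747, 746139)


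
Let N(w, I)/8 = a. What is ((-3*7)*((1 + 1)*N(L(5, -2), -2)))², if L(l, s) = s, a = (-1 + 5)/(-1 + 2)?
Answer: 1806336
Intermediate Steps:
a = 4 (a = 4/1 = 4*1 = 4)
N(w, I) = 32 (N(w, I) = 8*4 = 32)
((-3*7)*((1 + 1)*N(L(5, -2), -2)))² = ((-3*7)*((1 + 1)*32))² = (-42*32)² = (-21*64)² = (-1344)² = 1806336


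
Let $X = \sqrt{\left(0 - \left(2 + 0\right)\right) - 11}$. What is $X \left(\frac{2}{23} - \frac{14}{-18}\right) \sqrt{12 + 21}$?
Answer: $\frac{179 i \sqrt{429}}{207} \approx 17.911 i$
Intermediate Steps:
$X = i \sqrt{13}$ ($X = \sqrt{\left(0 - 2\right) - 11} = \sqrt{-2 - 11} = \sqrt{-13} = i \sqrt{13} \approx 3.6056 i$)
$X \left(\frac{2}{23} - \frac{14}{-18}\right) \sqrt{12 + 21} = i \sqrt{13} \left(\frac{2}{23} - \frac{14}{-18}\right) \sqrt{12 + 21} = i \sqrt{13} \left(2 \cdot \frac{1}{23} - - \frac{7}{9}\right) \sqrt{33} = i \sqrt{13} \left(\frac{2}{23} + \frac{7}{9}\right) \sqrt{33} = i \sqrt{13} \cdot \frac{179}{207} \sqrt{33} = \frac{179 i \sqrt{13}}{207} \sqrt{33} = \frac{179 i \sqrt{429}}{207}$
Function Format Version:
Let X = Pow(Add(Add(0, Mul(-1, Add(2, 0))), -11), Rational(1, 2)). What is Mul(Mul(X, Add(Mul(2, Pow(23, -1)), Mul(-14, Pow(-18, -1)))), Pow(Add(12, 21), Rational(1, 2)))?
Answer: Mul(Rational(179, 207), I, Pow(429, Rational(1, 2))) ≈ Mul(17.911, I)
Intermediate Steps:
X = Mul(I, Pow(13, Rational(1, 2))) (X = Pow(Add(Add(0, Mul(-1, 2)), -11), Rational(1, 2)) = Pow(Add(Add(0, -2), -11), Rational(1, 2)) = Pow(Add(-2, -11), Rational(1, 2)) = Pow(-13, Rational(1, 2)) = Mul(I, Pow(13, Rational(1, 2))) ≈ Mul(3.6056, I))
Mul(Mul(X, Add(Mul(2, Pow(23, -1)), Mul(-14, Pow(-18, -1)))), Pow(Add(12, 21), Rational(1, 2))) = Mul(Mul(Mul(I, Pow(13, Rational(1, 2))), Add(Mul(2, Pow(23, -1)), Mul(-14, Pow(-18, -1)))), Pow(Add(12, 21), Rational(1, 2))) = Mul(Mul(Mul(I, Pow(13, Rational(1, 2))), Add(Mul(2, Rational(1, 23)), Mul(-14, Rational(-1, 18)))), Pow(33, Rational(1, 2))) = Mul(Mul(Mul(I, Pow(13, Rational(1, 2))), Add(Rational(2, 23), Rational(7, 9))), Pow(33, Rational(1, 2))) = Mul(Mul(Mul(I, Pow(13, Rational(1, 2))), Rational(179, 207)), Pow(33, Rational(1, 2))) = Mul(Mul(Rational(179, 207), I, Pow(13, Rational(1, 2))), Pow(33, Rational(1, 2))) = Mul(Rational(179, 207), I, Pow(429, Rational(1, 2)))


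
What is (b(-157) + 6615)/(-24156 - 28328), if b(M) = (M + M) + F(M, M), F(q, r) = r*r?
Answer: -15475/26242 ≈ -0.58970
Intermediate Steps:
F(q, r) = r²
b(M) = M² + 2*M (b(M) = (M + M) + M² = 2*M + M² = M² + 2*M)
(b(-157) + 6615)/(-24156 - 28328) = (-157*(2 - 157) + 6615)/(-24156 - 28328) = (-157*(-155) + 6615)/(-52484) = (24335 + 6615)*(-1/52484) = 30950*(-1/52484) = -15475/26242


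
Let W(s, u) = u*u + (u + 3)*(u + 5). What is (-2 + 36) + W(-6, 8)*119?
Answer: 24667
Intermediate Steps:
W(s, u) = u² + (3 + u)*(5 + u)
(-2 + 36) + W(-6, 8)*119 = (-2 + 36) + (15 + 2*8² + 8*8)*119 = 34 + (15 + 2*64 + 64)*119 = 34 + (15 + 128 + 64)*119 = 34 + 207*119 = 34 + 24633 = 24667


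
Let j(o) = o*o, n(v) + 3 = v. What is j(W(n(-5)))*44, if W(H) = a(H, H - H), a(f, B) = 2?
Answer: 176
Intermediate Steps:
n(v) = -3 + v
W(H) = 2
j(o) = o**2
j(W(n(-5)))*44 = 2**2*44 = 4*44 = 176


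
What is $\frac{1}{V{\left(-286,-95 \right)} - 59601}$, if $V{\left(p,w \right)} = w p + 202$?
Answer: $- \frac{1}{32229} \approx -3.1028 \cdot 10^{-5}$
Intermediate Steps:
$V{\left(p,w \right)} = 202 + p w$ ($V{\left(p,w \right)} = p w + 202 = 202 + p w$)
$\frac{1}{V{\left(-286,-95 \right)} - 59601} = \frac{1}{\left(202 - -27170\right) - 59601} = \frac{1}{\left(202 + 27170\right) - 59601} = \frac{1}{27372 - 59601} = \frac{1}{-32229} = - \frac{1}{32229}$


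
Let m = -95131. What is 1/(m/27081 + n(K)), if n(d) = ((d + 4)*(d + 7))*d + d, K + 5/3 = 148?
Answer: 3009/10150225838 ≈ 2.9645e-7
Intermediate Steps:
K = 439/3 (K = -5/3 + 148 = 439/3 ≈ 146.33)
n(d) = d + d*(4 + d)*(7 + d) (n(d) = ((4 + d)*(7 + d))*d + d = d*(4 + d)*(7 + d) + d = d + d*(4 + d)*(7 + d))
1/(m/27081 + n(K)) = 1/(-95131/27081 + 439*(29 + (439/3)² + 11*(439/3))/3) = 1/(-95131*1/27081 + 439*(29 + 192721/9 + 4829/3)/3) = 1/(-95131/27081 + (439/3)*(207469/9)) = 1/(-95131/27081 + 91078891/27) = 1/(10150225838/3009) = 3009/10150225838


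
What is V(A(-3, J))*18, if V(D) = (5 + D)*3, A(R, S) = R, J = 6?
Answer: 108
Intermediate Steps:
V(D) = 15 + 3*D
V(A(-3, J))*18 = (15 + 3*(-3))*18 = (15 - 9)*18 = 6*18 = 108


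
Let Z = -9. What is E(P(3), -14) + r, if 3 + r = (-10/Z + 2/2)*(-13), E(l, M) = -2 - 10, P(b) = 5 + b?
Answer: -382/9 ≈ -42.444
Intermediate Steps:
E(l, M) = -12
r = -274/9 (r = -3 + (-10/(-9) + 2/2)*(-13) = -3 + (-10*(-⅑) + 2*(½))*(-13) = -3 + (10/9 + 1)*(-13) = -3 + (19/9)*(-13) = -3 - 247/9 = -274/9 ≈ -30.444)
E(P(3), -14) + r = -12 - 274/9 = -382/9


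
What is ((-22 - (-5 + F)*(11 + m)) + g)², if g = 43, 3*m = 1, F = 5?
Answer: 441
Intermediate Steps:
m = ⅓ (m = (⅓)*1 = ⅓ ≈ 0.33333)
((-22 - (-5 + F)*(11 + m)) + g)² = ((-22 - (-5 + 5)*(11 + ⅓)) + 43)² = ((-22 - 0*34/3) + 43)² = ((-22 - 1*0) + 43)² = ((-22 + 0) + 43)² = (-22 + 43)² = 21² = 441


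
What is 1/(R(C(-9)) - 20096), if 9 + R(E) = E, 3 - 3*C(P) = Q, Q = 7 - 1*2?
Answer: -3/60317 ≈ -4.9737e-5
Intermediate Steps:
Q = 5 (Q = 7 - 2 = 5)
C(P) = -⅔ (C(P) = 1 - ⅓*5 = 1 - 5/3 = -⅔)
R(E) = -9 + E
1/(R(C(-9)) - 20096) = 1/((-9 - ⅔) - 20096) = 1/(-29/3 - 20096) = 1/(-60317/3) = -3/60317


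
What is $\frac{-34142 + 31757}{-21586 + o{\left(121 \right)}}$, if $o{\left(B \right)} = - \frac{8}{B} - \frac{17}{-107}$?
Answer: $\frac{30878595}{279472741} \approx 0.11049$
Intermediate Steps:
$o{\left(B \right)} = \frac{17}{107} - \frac{8}{B}$ ($o{\left(B \right)} = - \frac{8}{B} - - \frac{17}{107} = - \frac{8}{B} + \frac{17}{107} = \frac{17}{107} - \frac{8}{B}$)
$\frac{-34142 + 31757}{-21586 + o{\left(121 \right)}} = \frac{-34142 + 31757}{-21586 + \left(\frac{17}{107} - \frac{8}{121}\right)} = - \frac{2385}{-21586 + \left(\frac{17}{107} - \frac{8}{121}\right)} = - \frac{2385}{-21586 + \frac{1201}{12947}} = - \frac{2385}{- \frac{279472741}{12947}} = \left(-2385\right) \left(- \frac{12947}{279472741}\right) = \frac{30878595}{279472741}$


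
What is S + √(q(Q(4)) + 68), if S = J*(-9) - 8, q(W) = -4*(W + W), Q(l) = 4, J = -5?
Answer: 43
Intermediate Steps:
q(W) = -8*W
S = 37 (S = -5*(-9) - 8 = 45 - 8 = 37)
S + √(q(Q(4)) + 68) = 37 + √(-8*4 + 68) = 37 + √(-32 + 68) = 37 + √36 = 37 + 6 = 43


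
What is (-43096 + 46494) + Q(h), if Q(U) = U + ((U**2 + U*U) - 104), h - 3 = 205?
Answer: 90030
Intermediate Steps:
h = 208 (h = 3 + 205 = 208)
Q(U) = -104 + U + 2*U**2 (Q(U) = U + ((U**2 + U**2) - 104) = U + (2*U**2 - 104) = U + (-104 + 2*U**2) = -104 + U + 2*U**2)
(-43096 + 46494) + Q(h) = (-43096 + 46494) + (-104 + 208 + 2*208**2) = 3398 + (-104 + 208 + 2*43264) = 3398 + (-104 + 208 + 86528) = 3398 + 86632 = 90030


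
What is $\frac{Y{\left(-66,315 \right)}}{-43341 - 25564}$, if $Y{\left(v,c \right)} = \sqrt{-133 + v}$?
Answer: $- \frac{i \sqrt{199}}{68905} \approx - 0.00020473 i$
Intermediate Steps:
$\frac{Y{\left(-66,315 \right)}}{-43341 - 25564} = \frac{\sqrt{-133 - 66}}{-43341 - 25564} = \frac{\sqrt{-199}}{-43341 - 25564} = \frac{i \sqrt{199}}{-68905} = i \sqrt{199} \left(- \frac{1}{68905}\right) = - \frac{i \sqrt{199}}{68905}$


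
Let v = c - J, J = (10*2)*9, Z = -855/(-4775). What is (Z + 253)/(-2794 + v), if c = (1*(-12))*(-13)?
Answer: -120893/1345595 ≈ -0.089844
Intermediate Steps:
Z = 171/955 (Z = -855*(-1/4775) = 171/955 ≈ 0.17906)
J = 180 (J = 20*9 = 180)
c = 156 (c = -12*(-13) = 156)
v = -24 (v = 156 - 1*180 = 156 - 180 = -24)
(Z + 253)/(-2794 + v) = (171/955 + 253)/(-2794 - 24) = (241786/955)/(-2818) = (241786/955)*(-1/2818) = -120893/1345595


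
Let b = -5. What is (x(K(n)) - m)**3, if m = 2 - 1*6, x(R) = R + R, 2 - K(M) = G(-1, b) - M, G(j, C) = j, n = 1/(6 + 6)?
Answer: 226981/216 ≈ 1050.8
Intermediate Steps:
n = 1/12 ≈ 0.083333
K(M) = 3 + M (K(M) = 2 - (-1 - M) = 2 + (1 + M) = 3 + M)
x(R) = 2*R
m = -4 (m = 2 - 6 = -4)
(x(K(n)) - m)**3 = (2*(3 + 1/12) - 1*(-4))**3 = (2*(37/12) + 4)**3 = (37/6 + 4)**3 = (61/6)**3 = 226981/216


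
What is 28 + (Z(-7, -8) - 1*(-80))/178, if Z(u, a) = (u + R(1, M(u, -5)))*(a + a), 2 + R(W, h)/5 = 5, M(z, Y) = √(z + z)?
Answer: 2468/89 ≈ 27.730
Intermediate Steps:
M(z, Y) = √2*√z (M(z, Y) = √(2*z) = √2*√z)
R(W, h) = 15 (R(W, h) = -10 + 5*5 = -10 + 25 = 15)
Z(u, a) = 2*a*(15 + u) (Z(u, a) = (u + 15)*(a + a) = (15 + u)*(2*a) = 2*a*(15 + u))
28 + (Z(-7, -8) - 1*(-80))/178 = 28 + (2*(-8)*(15 - 7) - 1*(-80))/178 = 28 + (2*(-8)*8 + 80)*(1/178) = 28 + (-128 + 80)*(1/178) = 28 - 48*1/178 = 28 - 24/89 = 2468/89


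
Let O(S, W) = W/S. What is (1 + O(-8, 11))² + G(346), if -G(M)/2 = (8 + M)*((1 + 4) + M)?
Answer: -15904503/64 ≈ -2.4851e+5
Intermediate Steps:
G(M) = -2*(5 + M)*(8 + M) (G(M) = -2*(8 + M)*((1 + 4) + M) = -2*(8 + M)*(5 + M) = -2*(5 + M)*(8 + M))
(1 + O(-8, 11))² + G(346) = (1 + 11/(-8))² + (-80 - 26*346 - 2*346²) = (1 + 11*(-⅛))² + (-80 - 8996 - 2*119716) = (1 - 11/8)² + (-80 - 8996 - 239432) = (-3/8)² - 248508 = 9/64 - 248508 = -15904503/64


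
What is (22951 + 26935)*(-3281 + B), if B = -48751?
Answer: -2595668352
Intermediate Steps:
(22951 + 26935)*(-3281 + B) = (22951 + 26935)*(-3281 - 48751) = 49886*(-52032) = -2595668352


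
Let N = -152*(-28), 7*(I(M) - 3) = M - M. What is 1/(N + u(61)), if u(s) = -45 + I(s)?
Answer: 1/4214 ≈ 0.00023730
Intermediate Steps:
I(M) = 3 (I(M) = 3 + (M - M)/7 = 3 + (⅐)*0 = 3 + 0 = 3)
N = 4256
u(s) = -42 (u(s) = -45 + 3 = -42)
1/(N + u(61)) = 1/(4256 - 42) = 1/4214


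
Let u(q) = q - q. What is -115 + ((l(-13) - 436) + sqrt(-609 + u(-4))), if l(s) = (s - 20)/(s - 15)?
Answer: -15395/28 + I*sqrt(609) ≈ -549.82 + 24.678*I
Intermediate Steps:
u(q) = 0
l(s) = (-20 + s)/(-15 + s)
-115 + ((l(-13) - 436) + sqrt(-609 + u(-4))) = -115 + (((-20 - 13)/(-15 - 13) - 436) + sqrt(-609 + 0)) = -115 + ((-33/(-28) - 436) + sqrt(-609)) = -115 + ((-1/28*(-33) - 436) + I*sqrt(609)) = -115 + ((33/28 - 436) + I*sqrt(609)) = -115 + (-12175/28 + I*sqrt(609)) = -15395/28 + I*sqrt(609)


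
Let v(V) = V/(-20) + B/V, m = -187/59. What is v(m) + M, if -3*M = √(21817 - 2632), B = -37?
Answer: 2610909/220660 - √19185/3 ≈ -34.338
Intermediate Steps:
m = -187/59 (m = -187*1/59 = -187/59 ≈ -3.1695)
M = -√19185/3 (M = -√(21817 - 2632)/3 = -√19185/3 ≈ -46.170)
v(V) = -37/V - V/20 (v(V) = V/(-20) - 37/V = V*(-1/20) - 37/V = -V/20 - 37/V = -37/V - V/20)
v(m) + M = (-37/(-187/59) - 1/20*(-187/59)) - √19185/3 = (-37*(-59/187) + 187/1180) - √19185/3 = (2183/187 + 187/1180) - √19185/3 = 2610909/220660 - √19185/3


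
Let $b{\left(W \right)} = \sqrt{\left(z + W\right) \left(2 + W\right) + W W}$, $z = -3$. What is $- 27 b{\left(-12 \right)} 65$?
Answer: $- 12285 \sqrt{6} \approx -30092.0$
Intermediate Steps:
$b{\left(W \right)} = \sqrt{W^{2} + \left(-3 + W\right) \left(2 + W\right)}$ ($b{\left(W \right)} = \sqrt{\left(-3 + W\right) \left(2 + W\right) + W W} = \sqrt{\left(-3 + W\right) \left(2 + W\right) + W^{2}} = \sqrt{W^{2} + \left(-3 + W\right) \left(2 + W\right)}$)
$- 27 b{\left(-12 \right)} 65 = - 27 \sqrt{-6 - -12 + 2 \left(-12\right)^{2}} \cdot 65 = - 27 \sqrt{-6 + 12 + 2 \cdot 144} \cdot 65 = - 27 \sqrt{-6 + 12 + 288} \cdot 65 = - 27 \sqrt{294} \cdot 65 = - 27 \cdot 7 \sqrt{6} \cdot 65 = - 189 \sqrt{6} \cdot 65 = - 12285 \sqrt{6}$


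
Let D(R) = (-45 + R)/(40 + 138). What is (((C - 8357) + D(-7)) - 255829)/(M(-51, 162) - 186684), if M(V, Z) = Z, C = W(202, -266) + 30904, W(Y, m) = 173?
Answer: 20746727/16600458 ≈ 1.2498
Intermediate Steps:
D(R) = -45/178 + R/178 (D(R) = (-45 + R)/178 = (-45 + R)*(1/178) = -45/178 + R/178)
C = 31077 (C = 173 + 30904 = 31077)
(((C - 8357) + D(-7)) - 255829)/(M(-51, 162) - 186684) = (((31077 - 8357) + (-45/178 + (1/178)*(-7))) - 255829)/(162 - 186684) = ((22720 + (-45/178 - 7/178)) - 255829)/(-186522) = ((22720 - 26/89) - 255829)*(-1/186522) = (2022054/89 - 255829)*(-1/186522) = -20746727/89*(-1/186522) = 20746727/16600458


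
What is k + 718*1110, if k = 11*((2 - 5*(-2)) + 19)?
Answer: 797321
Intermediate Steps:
k = 341 (k = 11*((2 + 10) + 19) = 11*(12 + 19) = 11*31 = 341)
k + 718*1110 = 341 + 718*1110 = 341 + 796980 = 797321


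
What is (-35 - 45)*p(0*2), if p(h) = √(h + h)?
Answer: 0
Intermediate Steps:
p(h) = √2*√h (p(h) = √(2*h) = √2*√h)
(-35 - 45)*p(0*2) = (-35 - 45)*(√2*√(0*2)) = -80*√2*√0 = -80*√2*0 = -80*0 = 0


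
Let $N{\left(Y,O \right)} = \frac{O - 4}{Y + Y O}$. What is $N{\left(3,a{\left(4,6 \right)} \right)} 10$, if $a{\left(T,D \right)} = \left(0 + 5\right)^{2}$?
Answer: $\frac{35}{13} \approx 2.6923$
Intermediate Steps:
$a{\left(T,D \right)} = 25$ ($a{\left(T,D \right)} = 5^{2} = 25$)
$N{\left(Y,O \right)} = \frac{-4 + O}{Y + O Y}$
$N{\left(3,a{\left(4,6 \right)} \right)} 10 = \frac{-4 + 25}{3 \left(1 + 25\right)} 10 = \frac{1}{3} \cdot \frac{1}{26} \cdot 21 \cdot 10 = \frac{7}{26} \cdot 10 = \frac{35}{13}$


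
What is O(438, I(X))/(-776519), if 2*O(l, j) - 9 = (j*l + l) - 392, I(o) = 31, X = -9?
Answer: -13633/1553038 ≈ -0.0087783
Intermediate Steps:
O(l, j) = -383/2 + l/2 + j*l/2 (O(l, j) = 9/2 + ((j*l + l) - 392)/2 = 9/2 + ((l + j*l) - 392)/2 = 9/2 + (-392 + l + j*l)/2 = 9/2 + (-196 + l/2 + j*l/2) = -383/2 + l/2 + j*l/2)
O(438, I(X))/(-776519) = (-383/2 + (½)*438 + (½)*31*438)/(-776519) = (-383/2 + 219 + 6789)*(-1/776519) = (13633/2)*(-1/776519) = -13633/1553038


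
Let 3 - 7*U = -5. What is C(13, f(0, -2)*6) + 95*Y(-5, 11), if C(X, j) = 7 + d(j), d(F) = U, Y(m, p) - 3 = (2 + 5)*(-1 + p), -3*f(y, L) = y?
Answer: 48602/7 ≈ 6943.1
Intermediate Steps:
U = 8/7 (U = 3/7 - 1/7*(-5) = 3/7 + 5/7 = 8/7 ≈ 1.1429)
f(y, L) = -y/3
Y(m, p) = -4 + 7*p (Y(m, p) = 3 + (2 + 5)*(-1 + p) = 3 + 7*(-1 + p) = 3 + (-7 + 7*p) = -4 + 7*p)
d(F) = 8/7
C(X, j) = 57/7 (C(X, j) = 7 + 8/7 = 57/7)
C(13, f(0, -2)*6) + 95*Y(-5, 11) = 57/7 + 95*(-4 + 7*11) = 57/7 + 95*(-4 + 77) = 57/7 + 95*73 = 57/7 + 6935 = 48602/7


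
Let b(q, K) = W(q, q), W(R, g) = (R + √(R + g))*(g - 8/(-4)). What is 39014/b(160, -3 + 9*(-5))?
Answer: 19507/12798 - 19507*√5/255960 ≈ 1.3538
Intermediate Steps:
W(R, g) = (2 + g)*(R + √(R + g)) (W(R, g) = (R + √(R + g))*(g - 8*(-¼)) = (R + √(R + g))*(g + 2) = (R + √(R + g))*(2 + g) = (2 + g)*(R + √(R + g)))
b(q, K) = q² + 2*q + √2*q^(3/2) + 2*√2*√q (b(q, K) = 2*q + 2*√(q + q) + q*q + q*√(q + q) = 2*q + 2*√(2*q) + q² + q*√(2*q) = 2*q + 2*(√2*√q) + q² + q*(√2*√q) = 2*q + 2*√2*√q + q² + √2*q^(3/2) = q² + 2*q + √2*q^(3/2) + 2*√2*√q)
39014/b(160, -3 + 9*(-5)) = 39014/(160² + 2*160 + √2*160^(3/2) + 2*√2*√160) = 39014/(25600 + 320 + √2*(640*√10) + 2*√2*(4*√10)) = 39014/(25600 + 320 + 1280*√5 + 16*√5) = 39014/(25920 + 1296*√5)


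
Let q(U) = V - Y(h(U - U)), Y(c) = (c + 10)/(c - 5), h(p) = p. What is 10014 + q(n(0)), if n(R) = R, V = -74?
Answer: 9942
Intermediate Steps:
Y(c) = (10 + c)/(-5 + c)
q(U) = -72 (q(U) = -74 - (10 + (U - U))/(-5 + (U - U)) = -74 - (10 + 0)/(-5 + 0) = -74 - 10/(-5) = -74 - (-1)*10/5 = -74 - 1*(-2) = -74 + 2 = -72)
10014 + q(n(0)) = 10014 - 72 = 9942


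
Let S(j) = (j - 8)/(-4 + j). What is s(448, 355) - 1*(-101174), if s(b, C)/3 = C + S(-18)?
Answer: 1124668/11 ≈ 1.0224e+5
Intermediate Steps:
S(j) = (-8 + j)/(-4 + j)
s(b, C) = 39/11 + 3*C (s(b, C) = 3*(C + (-8 - 18)/(-4 - 18)) = 3*(C - 26/(-22)) = 3*(C - 1/22*(-26)) = 3*(C + 13/11) = 3*(13/11 + C) = 39/11 + 3*C)
s(448, 355) - 1*(-101174) = (39/11 + 3*355) - 1*(-101174) = (39/11 + 1065) + 101174 = 11754/11 + 101174 = 1124668/11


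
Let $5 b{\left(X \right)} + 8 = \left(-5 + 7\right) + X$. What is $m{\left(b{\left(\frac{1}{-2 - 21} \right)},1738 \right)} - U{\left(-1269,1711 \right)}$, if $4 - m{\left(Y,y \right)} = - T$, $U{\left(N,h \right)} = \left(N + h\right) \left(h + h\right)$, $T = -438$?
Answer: $-1512958$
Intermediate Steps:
$U{\left(N,h \right)} = 2 h \left(N + h\right)$ ($U{\left(N,h \right)} = \left(N + h\right) 2 h = 2 h \left(N + h\right)$)
$b{\left(X \right)} = - \frac{6}{5} + \frac{X}{5}$ ($b{\left(X \right)} = - \frac{8}{5} + \frac{\left(-5 + 7\right) + X}{5} = - \frac{8}{5} + \frac{2 + X}{5} = - \frac{8}{5} + \left(\frac{2}{5} + \frac{X}{5}\right) = - \frac{6}{5} + \frac{X}{5}$)
$m{\left(Y,y \right)} = -434$ ($m{\left(Y,y \right)} = 4 - \left(-1\right) \left(-438\right) = 4 - 438 = -434$)
$m{\left(b{\left(\frac{1}{-2 - 21} \right)},1738 \right)} - U{\left(-1269,1711 \right)} = -434 - 2 \cdot 1711 \left(-1269 + 1711\right) = -434 - 2 \cdot 1711 \cdot 442 = -434 - 1512524 = -1512958$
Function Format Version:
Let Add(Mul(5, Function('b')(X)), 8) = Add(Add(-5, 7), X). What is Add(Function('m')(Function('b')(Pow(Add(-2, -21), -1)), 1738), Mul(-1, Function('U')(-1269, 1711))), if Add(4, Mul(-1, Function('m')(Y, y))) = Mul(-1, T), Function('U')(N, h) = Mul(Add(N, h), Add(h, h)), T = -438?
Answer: -1512958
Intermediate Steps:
Function('U')(N, h) = Mul(2, h, Add(N, h)) (Function('U')(N, h) = Mul(Add(N, h), Mul(2, h)) = Mul(2, h, Add(N, h)))
Function('b')(X) = Add(Rational(-6, 5), Mul(Rational(1, 5), X)) (Function('b')(X) = Add(Rational(-8, 5), Mul(Rational(1, 5), Add(Add(-5, 7), X))) = Add(Rational(-8, 5), Mul(Rational(1, 5), Add(2, X))) = Add(Rational(-8, 5), Add(Rational(2, 5), Mul(Rational(1, 5), X))) = Add(Rational(-6, 5), Mul(Rational(1, 5), X)))
Function('m')(Y, y) = -434 (Function('m')(Y, y) = Add(4, Mul(-1, Mul(-1, -438))) = Add(4, Mul(-1, 438)) = Add(4, -438) = -434)
Add(Function('m')(Function('b')(Pow(Add(-2, -21), -1)), 1738), Mul(-1, Function('U')(-1269, 1711))) = Add(-434, Mul(-1, Mul(2, 1711, Add(-1269, 1711)))) = Add(-434, Mul(-1, Mul(2, 1711, 442))) = Add(-434, Mul(-1, 1512524)) = Add(-434, -1512524) = -1512958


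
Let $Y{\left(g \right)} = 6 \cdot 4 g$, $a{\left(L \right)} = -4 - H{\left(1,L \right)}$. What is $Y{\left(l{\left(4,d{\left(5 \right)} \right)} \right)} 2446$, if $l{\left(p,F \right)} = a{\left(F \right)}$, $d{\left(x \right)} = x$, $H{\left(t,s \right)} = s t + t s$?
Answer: $-821856$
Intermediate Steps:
$H{\left(t,s \right)} = 2 s t$ ($H{\left(t,s \right)} = s t + s t = 2 s t$)
$a{\left(L \right)} = -4 - 2 L$ ($a{\left(L \right)} = -4 - 2 L 1 = -4 - 2 L$)
$l{\left(p,F \right)} = -4 - 2 F$
$Y{\left(g \right)} = 24 g$
$Y{\left(l{\left(4,d{\left(5 \right)} \right)} \right)} 2446 = 24 \left(-4 - 10\right) 2446 = 24 \left(-14\right) 2446 = \left(-336\right) 2446 = -821856$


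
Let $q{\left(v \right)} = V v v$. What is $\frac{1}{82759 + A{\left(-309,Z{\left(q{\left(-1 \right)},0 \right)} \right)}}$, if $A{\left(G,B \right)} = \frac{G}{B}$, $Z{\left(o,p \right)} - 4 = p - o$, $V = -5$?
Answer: $\frac{3}{248174} \approx 1.2088 \cdot 10^{-5}$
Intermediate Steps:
$q{\left(v \right)} = - 5 v^{2}$ ($q{\left(v \right)} = - 5 v v = - 5 v^{2}$)
$Z{\left(o,p \right)} = 4 + p - o$ ($Z{\left(o,p \right)} = 4 - \left(o - p\right) = 4 + p - o$)
$\frac{1}{82759 + A{\left(-309,Z{\left(q{\left(-1 \right)},0 \right)} \right)}} = \frac{1}{82759 - \frac{309}{4 + 0 - - 5 \left(-1\right)^{2}}} = \frac{1}{82759 - \frac{309}{4 + 0 - \left(-5\right) 1}} = \frac{1}{82759 - \frac{309}{4 + 0 - -5}} = \frac{1}{82759 - \frac{309}{4 + 0 + 5}} = \frac{1}{82759 - \frac{309}{9}} = \frac{1}{82759 - \frac{103}{3}} = \frac{1}{\frac{248174}{3}} = \frac{3}{248174}$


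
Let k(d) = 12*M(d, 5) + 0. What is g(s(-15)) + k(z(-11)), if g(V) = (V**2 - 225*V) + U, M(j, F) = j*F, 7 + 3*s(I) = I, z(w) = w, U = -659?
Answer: 3463/9 ≈ 384.78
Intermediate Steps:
s(I) = -7/3 + I/3
M(j, F) = F*j
g(V) = -659 + V**2 - 225*V (g(V) = (V**2 - 225*V) - 659 = -659 + V**2 - 225*V)
k(d) = 60*d (k(d) = 12*(5*d) + 0 = 60*d + 0 = 60*d)
g(s(-15)) + k(z(-11)) = (-659 + (-7/3 + (1/3)*(-15))**2 - 225*(-7/3 + (1/3)*(-15))) + 60*(-11) = (-659 + (-7/3 - 5)**2 - 225*(-7/3 - 5)) - 660 = (-659 + (-22/3)**2 - 225*(-22/3)) - 660 = (-659 + 484/9 + 1650) - 660 = 9403/9 - 660 = 3463/9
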